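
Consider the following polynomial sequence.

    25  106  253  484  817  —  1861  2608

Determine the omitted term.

Using the first 5 terms:
D1: 81  147  231  333
D2: 66  84  102
D3: 18  18
Constant third difference = 18.
Extend forward: 102 + 18 = 120;  333 + 120 = 453;  817 + 453 = 1270

1270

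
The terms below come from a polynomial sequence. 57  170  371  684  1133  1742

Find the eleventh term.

8027

D1: 113  201  313  449  609
D2: 88  112  136  160
D3: 24  24  24
Third differences constant at 24.
160 + 24 = 184;  609 + 184 = 793;  1742 + 793 = 2535
184 + 24 = 208;  793 + 208 = 1001;  2535 + 1001 = 3536
208 + 24 = 232;  1001 + 232 = 1233;  3536 + 1233 = 4769
232 + 24 = 256;  1233 + 256 = 1489;  4769 + 1489 = 6258
256 + 24 = 280;  1489 + 280 = 1769;  6258 + 1769 = 8027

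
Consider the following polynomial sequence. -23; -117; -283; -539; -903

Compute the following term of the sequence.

-94  -166  -256  -364
-72  -90  -108
-18  -18
The third differences are constant (-18).
-108 − 18 = -126;  -364 − 126 = -490;  -903 − 490 = -1393

-1393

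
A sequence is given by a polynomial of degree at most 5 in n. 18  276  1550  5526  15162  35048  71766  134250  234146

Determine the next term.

386172

Δ: 258  1274  3976  9636  19886  36718  62484  99896
Δ²: 1016  2702  5660  10250  16832  25766  37412
Δ³: 1686  2958  4590  6582  8934  11646
Δ⁴: 1272  1632  1992  2352  2712
Δ⁵: 360  360  360  360
Fifth differences constant at 360.
2712 + 360 = 3072;  11646 + 3072 = 14718;  37412 + 14718 = 52130;  99896 + 52130 = 152026;  234146 + 152026 = 386172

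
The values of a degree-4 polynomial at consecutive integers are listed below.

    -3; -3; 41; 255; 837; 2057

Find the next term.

4257

0, 44, 214, 582, 1220
44, 170, 368, 638
126, 198, 270
72, 72
The fourth differences are constant (72).
270 + 72 = 342;  638 + 342 = 980;  1220 + 980 = 2200;  2057 + 2200 = 4257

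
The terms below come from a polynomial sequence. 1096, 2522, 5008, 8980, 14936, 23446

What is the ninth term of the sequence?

1426, 2486, 3972, 5956, 8510
1060, 1486, 1984, 2554
426, 498, 570
72, 72
Constant fourth difference = 72, so extend:
570 + 72 = 642;  2554 + 642 = 3196;  8510 + 3196 = 11706;  23446 + 11706 = 35152
642 + 72 = 714;  3196 + 714 = 3910;  11706 + 3910 = 15616;  35152 + 15616 = 50768
714 + 72 = 786;  3910 + 786 = 4696;  15616 + 4696 = 20312;  50768 + 20312 = 71080

71080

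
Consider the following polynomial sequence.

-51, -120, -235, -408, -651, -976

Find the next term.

-1395

Δ: -69, -115, -173, -243, -325
Δ²: -46, -58, -70, -82
Δ³: -12, -12, -12
Constant third difference = -12, so extend:
-82 − 12 = -94;  -325 − 94 = -419;  -976 − 419 = -1395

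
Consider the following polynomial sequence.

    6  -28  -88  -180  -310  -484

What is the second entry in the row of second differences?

-32

Δ: -34, -60, -92, -130, -174
Δ²: -26, -32, -38, -44
Δ³: -6, -6, -6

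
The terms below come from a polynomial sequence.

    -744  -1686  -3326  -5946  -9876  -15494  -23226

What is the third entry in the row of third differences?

Δ: -942, -1640, -2620, -3930, -5618, -7732
Δ²: -698, -980, -1310, -1688, -2114
Δ³: -282, -330, -378, -426
Δ⁴: -48, -48, -48

-378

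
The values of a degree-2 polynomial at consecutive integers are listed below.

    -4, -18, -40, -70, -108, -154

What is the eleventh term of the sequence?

D1: -14, -22, -30, -38, -46
D2: -8, -8, -8, -8
Constant second difference = -8, so extend:
-46 − 8 = -54;  -154 − 54 = -208
-54 − 8 = -62;  -208 − 62 = -270
-62 − 8 = -70;  -270 − 70 = -340
-70 − 8 = -78;  -340 − 78 = -418
-78 − 8 = -86;  -418 − 86 = -504

-504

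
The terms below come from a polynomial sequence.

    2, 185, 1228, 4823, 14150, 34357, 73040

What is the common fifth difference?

D1: 183, 1043, 3595, 9327, 20207, 38683
D2: 860, 2552, 5732, 10880, 18476
D3: 1692, 3180, 5148, 7596
D4: 1488, 1968, 2448
D5: 480, 480

480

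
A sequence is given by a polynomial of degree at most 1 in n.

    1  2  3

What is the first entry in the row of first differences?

1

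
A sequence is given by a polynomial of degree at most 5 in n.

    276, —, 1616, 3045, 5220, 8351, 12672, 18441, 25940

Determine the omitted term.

Using the last 7 terms:
Δ: 1429, 2175, 3131, 4321, 5769, 7499
Δ²: 746, 956, 1190, 1448, 1730
Δ³: 210, 234, 258, 282
Δ⁴: 24, 24, 24
Constant fourth difference = 24.
Extend backward: 210 − 24 = 186;  746 − 186 = 560;  1429 − 560 = 869;  1616 − 869 = 747

747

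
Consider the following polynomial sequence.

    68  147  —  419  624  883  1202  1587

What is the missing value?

Using the last 5 terms:
First differences: 205, 259, 319, 385
Second differences: 54, 60, 66
Third differences: 6, 6
Constant third difference = 6.
Extend backward: 54 − 6 = 48;  205 − 48 = 157;  419 − 157 = 262

262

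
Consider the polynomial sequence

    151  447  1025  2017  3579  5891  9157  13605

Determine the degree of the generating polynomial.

Δ: 296, 578, 992, 1562, 2312, 3266, 4448
Δ²: 282, 414, 570, 750, 954, 1182
Δ³: 132, 156, 180, 204, 228
Δ⁴: 24, 24, 24, 24
The fourth differences are constant, so the polynomial has degree 4.

4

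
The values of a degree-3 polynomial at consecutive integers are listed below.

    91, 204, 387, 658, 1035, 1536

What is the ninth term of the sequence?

3963

113, 183, 271, 377, 501
70, 88, 106, 124
18, 18, 18
The third differences are constant (18).
124 + 18 = 142;  501 + 142 = 643;  1536 + 643 = 2179
142 + 18 = 160;  643 + 160 = 803;  2179 + 803 = 2982
160 + 18 = 178;  803 + 178 = 981;  2982 + 981 = 3963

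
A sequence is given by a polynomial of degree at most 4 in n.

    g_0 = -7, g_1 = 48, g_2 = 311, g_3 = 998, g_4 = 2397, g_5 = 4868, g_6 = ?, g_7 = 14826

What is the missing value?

8843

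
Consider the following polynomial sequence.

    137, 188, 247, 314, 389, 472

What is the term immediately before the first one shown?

94

D1: 51, 59, 67, 75, 83
D2: 8, 8, 8, 8
The second differences are constant at 8.
Work back: 51 − 8 = 43;  137 − 43 = 94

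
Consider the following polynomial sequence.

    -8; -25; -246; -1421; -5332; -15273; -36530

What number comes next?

-76861

-17  -221  -1175  -3911  -9941  -21257
-204  -954  -2736  -6030  -11316
-750  -1782  -3294  -5286
-1032  -1512  -1992
-480  -480
Fifth differences constant at -480.
-1992 − 480 = -2472;  -5286 − 2472 = -7758;  -11316 − 7758 = -19074;  -21257 − 19074 = -40331;  -36530 − 40331 = -76861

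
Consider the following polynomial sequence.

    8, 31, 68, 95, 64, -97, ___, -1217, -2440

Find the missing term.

-484

Using the first 6 terms:
First differences: 23  37  27  -31  -161
Second differences: 14  -10  -58  -130
Third differences: -24  -48  -72
Fourth differences: -24  -24
Constant fourth difference = -24.
Extend forward: -72 − 24 = -96;  -130 − 96 = -226;  -161 − 226 = -387;  -97 − 387 = -484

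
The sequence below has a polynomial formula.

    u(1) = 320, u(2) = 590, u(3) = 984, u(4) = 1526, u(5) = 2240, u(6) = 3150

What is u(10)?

9230

Δ: 270, 394, 542, 714, 910
Δ²: 124, 148, 172, 196
Δ³: 24, 24, 24
Constant third difference = 24, so extend:
196 + 24 = 220;  910 + 220 = 1130;  3150 + 1130 = 4280
220 + 24 = 244;  1130 + 244 = 1374;  4280 + 1374 = 5654
244 + 24 = 268;  1374 + 268 = 1642;  5654 + 1642 = 7296
268 + 24 = 292;  1642 + 292 = 1934;  7296 + 1934 = 9230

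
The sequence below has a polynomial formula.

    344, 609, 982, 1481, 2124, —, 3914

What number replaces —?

2929

Using the first 5 terms:
D1: 265, 373, 499, 643
D2: 108, 126, 144
D3: 18, 18
Constant third difference = 18.
Extend forward: 144 + 18 = 162;  643 + 162 = 805;  2124 + 805 = 2929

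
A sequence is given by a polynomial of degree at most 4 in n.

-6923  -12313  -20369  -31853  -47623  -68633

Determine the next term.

-95933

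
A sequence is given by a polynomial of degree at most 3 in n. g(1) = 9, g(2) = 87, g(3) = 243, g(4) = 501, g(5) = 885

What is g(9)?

4161

Δ: 78, 156, 258, 384
Δ²: 78, 102, 126
Δ³: 24, 24
Third differences constant at 24.
126 + 24 = 150;  384 + 150 = 534;  885 + 534 = 1419
150 + 24 = 174;  534 + 174 = 708;  1419 + 708 = 2127
174 + 24 = 198;  708 + 198 = 906;  2127 + 906 = 3033
198 + 24 = 222;  906 + 222 = 1128;  3033 + 1128 = 4161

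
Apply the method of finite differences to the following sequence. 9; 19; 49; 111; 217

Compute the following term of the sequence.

379

Δ: 10, 30, 62, 106
Δ²: 20, 32, 44
Δ³: 12, 12
The third differences are constant (12).
44 + 12 = 56;  106 + 56 = 162;  217 + 162 = 379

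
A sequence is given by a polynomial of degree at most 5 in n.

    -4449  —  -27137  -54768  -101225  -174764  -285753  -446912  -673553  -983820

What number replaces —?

-11948

Using the last 8 terms:
D1: -27631, -46457, -73539, -110989, -161159, -226641, -310267
D2: -18826, -27082, -37450, -50170, -65482, -83626
D3: -8256, -10368, -12720, -15312, -18144
D4: -2112, -2352, -2592, -2832
D5: -240, -240, -240
Constant fifth difference = -240.
Extend backward: -2112 + 240 = -1872;  -8256 + 1872 = -6384;  -18826 + 6384 = -12442;  -27631 + 12442 = -15189;  -27137 + 15189 = -11948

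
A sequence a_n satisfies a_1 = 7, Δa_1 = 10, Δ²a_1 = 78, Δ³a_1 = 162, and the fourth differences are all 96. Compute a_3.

Build the table forward from the leading diagonal:
D4: 96  96  96
D3: 162  258  354
D2: 78  240  498
D1: 10  88  328
a: 7  17  105

105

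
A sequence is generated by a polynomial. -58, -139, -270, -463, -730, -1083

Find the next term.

D1: -81, -131, -193, -267, -353
D2: -50, -62, -74, -86
D3: -12, -12, -12
The third differences are constant (-12).
-86 − 12 = -98;  -353 − 98 = -451;  -1083 − 451 = -1534

-1534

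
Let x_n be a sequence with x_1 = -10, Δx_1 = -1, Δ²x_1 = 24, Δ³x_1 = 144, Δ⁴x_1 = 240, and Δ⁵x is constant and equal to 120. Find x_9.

Build the table forward from the leading diagonal:
D5: 120  120  120  120  120  120  120  120  120
D4: 240  360  480  600  720  840  960  1080  1200
D3: 144  384  744  1224  1824  2544  3384  4344  5424
D2: 24  168  552  1296  2520  4344  6888  10272  14616
D1: -1  23  191  743  2039  4559  8903  15791  26063
x: -10  -11  12  203  946  2985  7544  16447  32238

32238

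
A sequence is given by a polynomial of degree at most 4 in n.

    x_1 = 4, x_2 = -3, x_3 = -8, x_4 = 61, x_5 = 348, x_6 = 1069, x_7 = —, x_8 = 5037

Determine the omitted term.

2512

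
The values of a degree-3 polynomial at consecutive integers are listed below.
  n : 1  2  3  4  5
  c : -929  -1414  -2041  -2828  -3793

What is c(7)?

First differences: -485, -627, -787, -965
Second differences: -142, -160, -178
Third differences: -18, -18
Constant third difference = -18, so extend:
-178 − 18 = -196;  -965 − 196 = -1161;  -3793 − 1161 = -4954
-196 − 18 = -214;  -1161 − 214 = -1375;  -4954 − 1375 = -6329

-6329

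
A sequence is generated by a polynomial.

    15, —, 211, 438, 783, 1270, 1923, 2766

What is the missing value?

78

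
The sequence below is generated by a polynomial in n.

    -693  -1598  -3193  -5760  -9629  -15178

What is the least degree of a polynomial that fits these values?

4

First differences: -905, -1595, -2567, -3869, -5549
Second differences: -690, -972, -1302, -1680
Third differences: -282, -330, -378
Fourth differences: -48, -48
The fourth differences are constant, so the polynomial has degree 4.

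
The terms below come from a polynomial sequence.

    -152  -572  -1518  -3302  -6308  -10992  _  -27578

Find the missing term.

-17882

Using the first 6 terms:
Δ: -420, -946, -1784, -3006, -4684
Δ²: -526, -838, -1222, -1678
Δ³: -312, -384, -456
Δ⁴: -72, -72
Constant fourth difference = -72.
Extend forward: -456 − 72 = -528;  -1678 − 528 = -2206;  -4684 − 2206 = -6890;  -10992 − 6890 = -17882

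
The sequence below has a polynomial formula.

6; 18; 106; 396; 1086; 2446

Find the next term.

4818

Δ: 12, 88, 290, 690, 1360
Δ²: 76, 202, 400, 670
Δ³: 126, 198, 270
Δ⁴: 72, 72
Constant fourth difference = 72, so extend:
270 + 72 = 342;  670 + 342 = 1012;  1360 + 1012 = 2372;  2446 + 2372 = 4818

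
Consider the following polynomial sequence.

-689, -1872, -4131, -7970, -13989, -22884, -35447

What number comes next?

-52566

-1183, -2259, -3839, -6019, -8895, -12563
-1076, -1580, -2180, -2876, -3668
-504, -600, -696, -792
-96, -96, -96
The fourth differences are constant (-96).
-792 − 96 = -888;  -3668 − 888 = -4556;  -12563 − 4556 = -17119;  -35447 − 17119 = -52566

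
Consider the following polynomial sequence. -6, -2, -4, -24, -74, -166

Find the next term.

-312

First differences: 4  -2  -20  -50  -92
Second differences: -6  -18  -30  -42
Third differences: -12  -12  -12
The third differences are constant (-12).
-42 − 12 = -54;  -92 − 54 = -146;  -166 − 146 = -312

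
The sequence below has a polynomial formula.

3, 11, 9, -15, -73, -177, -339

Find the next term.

-571

8, -2, -24, -58, -104, -162
-10, -22, -34, -46, -58
-12, -12, -12, -12
Third differences constant at -12.
-58 − 12 = -70;  -162 − 70 = -232;  -339 − 232 = -571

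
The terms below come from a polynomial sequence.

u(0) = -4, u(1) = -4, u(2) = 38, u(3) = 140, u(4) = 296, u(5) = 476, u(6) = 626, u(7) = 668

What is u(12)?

-5152

First differences: 0  42  102  156  180  150  42
Second differences: 42  60  54  24  -30  -108
Third differences: 18  -6  -30  -54  -78
Fourth differences: -24  -24  -24  -24
Fourth differences constant at -24.
-78 − 24 = -102;  -108 − 102 = -210;  42 − 210 = -168;  668 − 168 = 500
-102 − 24 = -126;  -210 − 126 = -336;  -168 − 336 = -504;  500 − 504 = -4
-126 − 24 = -150;  -336 − 150 = -486;  -504 − 486 = -990;  -4 − 990 = -994
-150 − 24 = -174;  -486 − 174 = -660;  -990 − 660 = -1650;  -994 − 1650 = -2644
-174 − 24 = -198;  -660 − 198 = -858;  -1650 − 858 = -2508;  -2644 − 2508 = -5152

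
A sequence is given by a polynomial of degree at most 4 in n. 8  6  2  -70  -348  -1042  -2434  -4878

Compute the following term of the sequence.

Δ: -2  -4  -72  -278  -694  -1392  -2444
Δ²: -2  -68  -206  -416  -698  -1052
Δ³: -66  -138  -210  -282  -354
Δ⁴: -72  -72  -72  -72
Fourth differences constant at -72.
-354 − 72 = -426;  -1052 − 426 = -1478;  -2444 − 1478 = -3922;  -4878 − 3922 = -8800

-8800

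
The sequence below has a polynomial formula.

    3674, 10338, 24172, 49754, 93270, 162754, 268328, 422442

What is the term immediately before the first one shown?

970

D1: 6664, 13834, 25582, 43516, 69484, 105574, 154114
D2: 7170, 11748, 17934, 25968, 36090, 48540
D3: 4578, 6186, 8034, 10122, 12450
D4: 1608, 1848, 2088, 2328
D5: 240, 240, 240
The fifth differences are constant at 240.
Work back: 1608 − 240 = 1368;  4578 − 1368 = 3210;  7170 − 3210 = 3960;  6664 − 3960 = 2704;  3674 − 2704 = 970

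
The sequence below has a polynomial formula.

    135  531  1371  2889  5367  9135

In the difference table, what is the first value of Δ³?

234

D1: 396, 840, 1518, 2478, 3768
D2: 444, 678, 960, 1290
D3: 234, 282, 330
D4: 48, 48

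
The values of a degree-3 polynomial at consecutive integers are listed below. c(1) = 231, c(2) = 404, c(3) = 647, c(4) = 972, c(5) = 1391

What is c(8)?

173, 243, 325, 419
70, 82, 94
12, 12
Third differences constant at 12.
94 + 12 = 106;  419 + 106 = 525;  1391 + 525 = 1916
106 + 12 = 118;  525 + 118 = 643;  1916 + 643 = 2559
118 + 12 = 130;  643 + 130 = 773;  2559 + 773 = 3332

3332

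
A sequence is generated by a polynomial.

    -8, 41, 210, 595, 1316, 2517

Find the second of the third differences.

120

D1: 49, 169, 385, 721, 1201
D2: 120, 216, 336, 480
D3: 96, 120, 144
D4: 24, 24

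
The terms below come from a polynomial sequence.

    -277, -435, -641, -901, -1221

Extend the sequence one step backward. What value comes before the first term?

-158  -206  -260  -320
-48  -54  -60
-6  -6
The third differences are constant at -6.
Work back: -48 + 6 = -42;  -158 + 42 = -116;  -277 + 116 = -161

-161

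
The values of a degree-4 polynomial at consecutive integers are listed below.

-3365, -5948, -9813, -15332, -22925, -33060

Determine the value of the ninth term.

-84117

Δ: -2583 , -3865 , -5519 , -7593 , -10135
Δ²: -1282 , -1654 , -2074 , -2542
Δ³: -372 , -420 , -468
Δ⁴: -48 , -48
The fourth differences are constant (-48).
-468 − 48 = -516;  -2542 − 516 = -3058;  -10135 − 3058 = -13193;  -33060 − 13193 = -46253
-516 − 48 = -564;  -3058 − 564 = -3622;  -13193 − 3622 = -16815;  -46253 − 16815 = -63068
-564 − 48 = -612;  -3622 − 612 = -4234;  -16815 − 4234 = -21049;  -63068 − 21049 = -84117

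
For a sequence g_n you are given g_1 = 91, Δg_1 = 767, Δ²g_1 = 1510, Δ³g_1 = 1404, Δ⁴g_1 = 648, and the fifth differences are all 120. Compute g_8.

111510

Build the table forward from the leading diagonal:
Δ⁵: 120  120  120  120  120  120  120  120
Δ⁴: 648  768  888  1008  1128  1248  1368  1488
Δ³: 1404  2052  2820  3708  4716  5844  7092  8460
Δ²: 1510  2914  4966  7786  11494  16210  22054  29146
Δ: 767  2277  5191  10157  17943  29437  45647  67701
g: 91  858  3135  8326  18483  36426  65863  111510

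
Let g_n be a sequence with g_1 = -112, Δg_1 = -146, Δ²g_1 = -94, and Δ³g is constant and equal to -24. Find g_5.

Build the table forward from the leading diagonal:
Third differences: -24, -24, -24, -24, -24
Second differences: -94, -118, -142, -166, -190
First differences: -146, -240, -358, -500, -666
g: -112, -258, -498, -856, -1356

-1356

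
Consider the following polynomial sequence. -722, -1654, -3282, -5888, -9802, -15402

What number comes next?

-23114

-932, -1628, -2606, -3914, -5600
-696, -978, -1308, -1686
-282, -330, -378
-48, -48
The fourth differences are constant (-48).
-378 − 48 = -426;  -1686 − 426 = -2112;  -5600 − 2112 = -7712;  -15402 − 7712 = -23114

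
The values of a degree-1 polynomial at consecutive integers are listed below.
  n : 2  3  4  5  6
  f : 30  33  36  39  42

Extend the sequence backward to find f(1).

D1: 3, 3, 3, 3
The first differences are constant at 3.
Work back: 30 − 3 = 27

27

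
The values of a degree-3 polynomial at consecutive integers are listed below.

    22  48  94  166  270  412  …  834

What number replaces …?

Using the first 6 terms:
D1: 26  46  72  104  142
D2: 20  26  32  38
D3: 6  6  6
Constant third difference = 6.
Extend forward: 38 + 6 = 44;  142 + 44 = 186;  412 + 186 = 598

598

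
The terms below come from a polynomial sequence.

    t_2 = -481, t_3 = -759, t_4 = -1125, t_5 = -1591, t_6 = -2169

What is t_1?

First differences: -278, -366, -466, -578
Second differences: -88, -100, -112
Third differences: -12, -12
The third differences are constant at -12.
Work back: -88 + 12 = -76;  -278 + 76 = -202;  -481 + 202 = -279

-279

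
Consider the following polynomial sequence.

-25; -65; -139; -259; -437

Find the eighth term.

First differences: -40, -74, -120, -178
Second differences: -34, -46, -58
Third differences: -12, -12
Constant third difference = -12, so extend:
-58 − 12 = -70;  -178 − 70 = -248;  -437 − 248 = -685
-70 − 12 = -82;  -248 − 82 = -330;  -685 − 330 = -1015
-82 − 12 = -94;  -330 − 94 = -424;  -1015 − 424 = -1439

-1439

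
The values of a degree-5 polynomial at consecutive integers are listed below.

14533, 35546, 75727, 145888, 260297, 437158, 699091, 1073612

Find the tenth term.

Δ: 21013, 40181, 70161, 114409, 176861, 261933, 374521
Δ²: 19168, 29980, 44248, 62452, 85072, 112588
Δ³: 10812, 14268, 18204, 22620, 27516
Δ⁴: 3456, 3936, 4416, 4896
Δ⁵: 480, 480, 480
The fifth differences are constant (480).
4896 + 480 = 5376;  27516 + 5376 = 32892;  112588 + 32892 = 145480;  374521 + 145480 = 520001;  1073612 + 520001 = 1593613
5376 + 480 = 5856;  32892 + 5856 = 38748;  145480 + 38748 = 184228;  520001 + 184228 = 704229;  1593613 + 704229 = 2297842

2297842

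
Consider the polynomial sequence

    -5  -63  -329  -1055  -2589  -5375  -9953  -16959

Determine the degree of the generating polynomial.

-58, -266, -726, -1534, -2786, -4578, -7006
-208, -460, -808, -1252, -1792, -2428
-252, -348, -444, -540, -636
-96, -96, -96, -96
The fourth differences are constant, so the polynomial has degree 4.

4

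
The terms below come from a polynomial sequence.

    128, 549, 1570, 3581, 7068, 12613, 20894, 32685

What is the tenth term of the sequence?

D1: 421, 1021, 2011, 3487, 5545, 8281, 11791
D2: 600, 990, 1476, 2058, 2736, 3510
D3: 390, 486, 582, 678, 774
D4: 96, 96, 96, 96
The fourth differences are constant (96).
774 + 96 = 870;  3510 + 870 = 4380;  11791 + 4380 = 16171;  32685 + 16171 = 48856
870 + 96 = 966;  4380 + 966 = 5346;  16171 + 5346 = 21517;  48856 + 21517 = 70373

70373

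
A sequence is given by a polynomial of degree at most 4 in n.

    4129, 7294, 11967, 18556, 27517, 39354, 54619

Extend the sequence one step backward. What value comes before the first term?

3165  4673  6589  8961  11837  15265
1508  1916  2372  2876  3428
408  456  504  552
48  48  48
The fourth differences are constant at 48.
Work back: 408 − 48 = 360;  1508 − 360 = 1148;  3165 − 1148 = 2017;  4129 − 2017 = 2112

2112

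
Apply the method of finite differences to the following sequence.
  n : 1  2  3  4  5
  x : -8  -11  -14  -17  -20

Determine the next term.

-23

Δ: -3  -3  -3  -3
The first differences are constant (-3).
-20 − 3 = -23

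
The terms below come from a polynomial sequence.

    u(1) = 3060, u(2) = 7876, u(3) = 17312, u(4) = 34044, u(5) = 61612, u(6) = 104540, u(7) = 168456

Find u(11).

First differences: 4816  9436  16732  27568  42928  63916
Second differences: 4620  7296  10836  15360  20988
Third differences: 2676  3540  4524  5628
Fourth differences: 864  984  1104
Fifth differences: 120  120
Constant fifth difference = 120, so extend:
1104 + 120 = 1224;  5628 + 1224 = 6852;  20988 + 6852 = 27840;  63916 + 27840 = 91756;  168456 + 91756 = 260212
1224 + 120 = 1344;  6852 + 1344 = 8196;  27840 + 8196 = 36036;  91756 + 36036 = 127792;  260212 + 127792 = 388004
1344 + 120 = 1464;  8196 + 1464 = 9660;  36036 + 9660 = 45696;  127792 + 45696 = 173488;  388004 + 173488 = 561492
1464 + 120 = 1584;  9660 + 1584 = 11244;  45696 + 11244 = 56940;  173488 + 56940 = 230428;  561492 + 230428 = 791920

791920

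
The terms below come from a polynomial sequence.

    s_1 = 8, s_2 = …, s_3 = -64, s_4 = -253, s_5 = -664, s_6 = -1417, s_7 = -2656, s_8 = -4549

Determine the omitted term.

-1

Using the last 6 terms:
D1: -189, -411, -753, -1239, -1893
D2: -222, -342, -486, -654
D3: -120, -144, -168
D4: -24, -24
Constant fourth difference = -24.
Extend backward: -120 + 24 = -96;  -222 + 96 = -126;  -189 + 126 = -63;  -64 + 63 = -1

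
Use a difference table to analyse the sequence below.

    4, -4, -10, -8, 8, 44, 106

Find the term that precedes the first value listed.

D1: -8  -6  2  16  36  62
D2: 2  8  14  20  26
D3: 6  6  6  6
The third differences are constant at 6.
Work back: 2 − 6 = -4;  -8 + 4 = -4;  4 + 4 = 8

8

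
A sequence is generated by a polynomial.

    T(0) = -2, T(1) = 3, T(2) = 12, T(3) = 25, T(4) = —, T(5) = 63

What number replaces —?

42

Using the first 4 terms:
First differences: 5, 9, 13
Second differences: 4, 4
Constant second difference = 4.
Extend forward: 13 + 4 = 17;  25 + 17 = 42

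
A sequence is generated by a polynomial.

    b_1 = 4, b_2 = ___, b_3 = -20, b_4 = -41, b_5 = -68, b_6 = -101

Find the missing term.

-5

Using the last 4 terms:
First differences: -21  -27  -33
Second differences: -6  -6
Constant second difference = -6.
Extend backward: -21 + 6 = -15;  -20 + 15 = -5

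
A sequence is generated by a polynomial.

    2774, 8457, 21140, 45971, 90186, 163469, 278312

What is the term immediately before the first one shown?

671

5683, 12683, 24831, 44215, 73283, 114843
7000, 12148, 19384, 29068, 41560
5148, 7236, 9684, 12492
2088, 2448, 2808
360, 360
The fifth differences are constant at 360.
Work back: 2088 − 360 = 1728;  5148 − 1728 = 3420;  7000 − 3420 = 3580;  5683 − 3580 = 2103;  2774 − 2103 = 671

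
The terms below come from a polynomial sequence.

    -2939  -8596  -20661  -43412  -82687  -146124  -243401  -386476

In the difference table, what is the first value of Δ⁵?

-240

First differences: -5657, -12065, -22751, -39275, -63437, -97277, -143075
Second differences: -6408, -10686, -16524, -24162, -33840, -45798
Third differences: -4278, -5838, -7638, -9678, -11958
Fourth differences: -1560, -1800, -2040, -2280
Fifth differences: -240, -240, -240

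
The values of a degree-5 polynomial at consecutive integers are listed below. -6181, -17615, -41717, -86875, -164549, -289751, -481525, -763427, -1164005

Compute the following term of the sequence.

-11434, -24102, -45158, -77674, -125202, -191774, -281902, -400578
-12668, -21056, -32516, -47528, -66572, -90128, -118676
-8388, -11460, -15012, -19044, -23556, -28548
-3072, -3552, -4032, -4512, -4992
-480, -480, -480, -480
Fifth differences constant at -480.
-4992 − 480 = -5472;  -28548 − 5472 = -34020;  -118676 − 34020 = -152696;  -400578 − 152696 = -553274;  -1164005 − 553274 = -1717279

-1717279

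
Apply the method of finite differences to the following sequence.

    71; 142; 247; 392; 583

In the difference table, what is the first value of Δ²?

34

First differences: 71, 105, 145, 191
Second differences: 34, 40, 46
Third differences: 6, 6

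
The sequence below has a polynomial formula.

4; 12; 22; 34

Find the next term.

48

First differences: 8, 10, 12
Second differences: 2, 2
The second differences are constant (2).
12 + 2 = 14;  34 + 14 = 48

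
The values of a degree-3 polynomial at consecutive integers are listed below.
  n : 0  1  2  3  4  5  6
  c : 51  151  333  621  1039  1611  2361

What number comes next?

3313

D1: 100  182  288  418  572  750
D2: 82  106  130  154  178
D3: 24  24  24  24
Third differences constant at 24.
178 + 24 = 202;  750 + 202 = 952;  2361 + 952 = 3313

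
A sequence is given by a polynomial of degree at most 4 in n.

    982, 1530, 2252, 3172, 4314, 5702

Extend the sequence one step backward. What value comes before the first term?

D1: 548  722  920  1142  1388
D2: 174  198  222  246
D3: 24  24  24
The third differences are constant at 24.
Work back: 174 − 24 = 150;  548 − 150 = 398;  982 − 398 = 584

584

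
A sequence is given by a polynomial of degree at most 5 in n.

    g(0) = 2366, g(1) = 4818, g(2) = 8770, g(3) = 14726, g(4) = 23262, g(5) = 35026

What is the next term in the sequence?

50738

First differences: 2452  3952  5956  8536  11764
Second differences: 1500  2004  2580  3228
Third differences: 504  576  648
Fourth differences: 72  72
Fourth differences constant at 72.
648 + 72 = 720;  3228 + 720 = 3948;  11764 + 3948 = 15712;  35026 + 15712 = 50738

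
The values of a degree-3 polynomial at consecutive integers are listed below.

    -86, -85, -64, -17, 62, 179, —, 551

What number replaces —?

Using the first 6 terms:
First differences: 1  21  47  79  117
Second differences: 20  26  32  38
Third differences: 6  6  6
Constant third difference = 6.
Extend forward: 38 + 6 = 44;  117 + 44 = 161;  179 + 161 = 340

340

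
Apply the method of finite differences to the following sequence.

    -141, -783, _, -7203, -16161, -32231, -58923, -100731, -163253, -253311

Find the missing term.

-2711

Using the last 7 terms:
-8958  -16070  -26692  -41808  -62522  -90058
-7112  -10622  -15116  -20714  -27536
-3510  -4494  -5598  -6822
-984  -1104  -1224
-120  -120
Constant fifth difference = -120.
Extend backward: -984 + 120 = -864;  -3510 + 864 = -2646;  -7112 + 2646 = -4466;  -8958 + 4466 = -4492;  -7203 + 4492 = -2711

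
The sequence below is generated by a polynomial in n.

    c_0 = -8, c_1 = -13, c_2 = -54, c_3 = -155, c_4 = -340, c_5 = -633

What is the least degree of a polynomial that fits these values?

-5, -41, -101, -185, -293
-36, -60, -84, -108
-24, -24, -24
The third differences are constant, so the polynomial has degree 3.

3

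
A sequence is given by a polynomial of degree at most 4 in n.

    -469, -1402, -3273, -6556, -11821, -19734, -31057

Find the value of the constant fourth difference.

First differences: -933, -1871, -3283, -5265, -7913, -11323
Second differences: -938, -1412, -1982, -2648, -3410
Third differences: -474, -570, -666, -762
Fourth differences: -96, -96, -96

-96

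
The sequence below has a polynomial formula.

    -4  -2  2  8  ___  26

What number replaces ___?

16

Using the first 4 terms:
First differences: 2, 4, 6
Second differences: 2, 2
Constant second difference = 2.
Extend forward: 6 + 2 = 8;  8 + 8 = 16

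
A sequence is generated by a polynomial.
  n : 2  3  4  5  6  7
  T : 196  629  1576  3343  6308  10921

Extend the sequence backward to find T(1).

First differences: 433  947  1767  2965  4613
Second differences: 514  820  1198  1648
Third differences: 306  378  450
Fourth differences: 72  72
The fourth differences are constant at 72.
Work back: 306 − 72 = 234;  514 − 234 = 280;  433 − 280 = 153;  196 − 153 = 43

43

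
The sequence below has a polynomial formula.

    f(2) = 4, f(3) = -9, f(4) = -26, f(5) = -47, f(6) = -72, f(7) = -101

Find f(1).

13

-13, -17, -21, -25, -29
-4, -4, -4, -4
The second differences are constant at -4.
Work back: -13 + 4 = -9;  4 + 9 = 13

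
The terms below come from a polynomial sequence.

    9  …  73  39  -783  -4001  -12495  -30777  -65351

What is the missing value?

Using the last 7 terms:
First differences: -34  -822  -3218  -8494  -18282  -34574
Second differences: -788  -2396  -5276  -9788  -16292
Third differences: -1608  -2880  -4512  -6504
Fourth differences: -1272  -1632  -1992
Fifth differences: -360  -360
Constant fifth difference = -360.
Extend backward: -1272 + 360 = -912;  -1608 + 912 = -696;  -788 + 696 = -92;  -34 + 92 = 58;  73 − 58 = 15

15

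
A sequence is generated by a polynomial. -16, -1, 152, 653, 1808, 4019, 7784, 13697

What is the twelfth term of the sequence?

74069

First differences: 15, 153, 501, 1155, 2211, 3765, 5913
Second differences: 138, 348, 654, 1056, 1554, 2148
Third differences: 210, 306, 402, 498, 594
Fourth differences: 96, 96, 96, 96
Constant fourth difference = 96, so extend:
594 + 96 = 690;  2148 + 690 = 2838;  5913 + 2838 = 8751;  13697 + 8751 = 22448
690 + 96 = 786;  2838 + 786 = 3624;  8751 + 3624 = 12375;  22448 + 12375 = 34823
786 + 96 = 882;  3624 + 882 = 4506;  12375 + 4506 = 16881;  34823 + 16881 = 51704
882 + 96 = 978;  4506 + 978 = 5484;  16881 + 5484 = 22365;  51704 + 22365 = 74069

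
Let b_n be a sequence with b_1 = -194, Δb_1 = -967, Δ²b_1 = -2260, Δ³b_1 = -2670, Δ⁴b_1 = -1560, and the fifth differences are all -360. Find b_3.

Build the table forward from the leading diagonal:
Δ⁵: -360, -360, -360
Δ⁴: -1560, -1920, -2280
Δ³: -2670, -4230, -6150
Δ²: -2260, -4930, -9160
Δ: -967, -3227, -8157
b: -194, -1161, -4388

-4388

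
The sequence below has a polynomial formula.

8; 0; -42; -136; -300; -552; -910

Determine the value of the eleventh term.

D1: -8  -42  -94  -164  -252  -358
D2: -34  -52  -70  -88  -106
D3: -18  -18  -18  -18
Constant third difference = -18, so extend:
-106 − 18 = -124;  -358 − 124 = -482;  -910 − 482 = -1392
-124 − 18 = -142;  -482 − 142 = -624;  -1392 − 624 = -2016
-142 − 18 = -160;  -624 − 160 = -784;  -2016 − 784 = -2800
-160 − 18 = -178;  -784 − 178 = -962;  -2800 − 962 = -3762

-3762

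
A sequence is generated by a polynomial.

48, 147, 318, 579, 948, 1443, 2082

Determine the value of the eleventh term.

D1: 99, 171, 261, 369, 495, 639
D2: 72, 90, 108, 126, 144
D3: 18, 18, 18, 18
The third differences are constant (18).
144 + 18 = 162;  639 + 162 = 801;  2082 + 801 = 2883
162 + 18 = 180;  801 + 180 = 981;  2883 + 981 = 3864
180 + 18 = 198;  981 + 198 = 1179;  3864 + 1179 = 5043
198 + 18 = 216;  1179 + 216 = 1395;  5043 + 1395 = 6438

6438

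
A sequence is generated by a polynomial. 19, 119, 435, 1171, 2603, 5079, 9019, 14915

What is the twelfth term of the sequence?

Δ: 100, 316, 736, 1432, 2476, 3940, 5896
Δ²: 216, 420, 696, 1044, 1464, 1956
Δ³: 204, 276, 348, 420, 492
Δ⁴: 72, 72, 72, 72
Fourth differences constant at 72.
492 + 72 = 564;  1956 + 564 = 2520;  5896 + 2520 = 8416;  14915 + 8416 = 23331
564 + 72 = 636;  2520 + 636 = 3156;  8416 + 3156 = 11572;  23331 + 11572 = 34903
636 + 72 = 708;  3156 + 708 = 3864;  11572 + 3864 = 15436;  34903 + 15436 = 50339
708 + 72 = 780;  3864 + 780 = 4644;  15436 + 4644 = 20080;  50339 + 20080 = 70419

70419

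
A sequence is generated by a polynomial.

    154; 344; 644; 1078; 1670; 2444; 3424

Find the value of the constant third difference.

24

D1: 190, 300, 434, 592, 774, 980
D2: 110, 134, 158, 182, 206
D3: 24, 24, 24, 24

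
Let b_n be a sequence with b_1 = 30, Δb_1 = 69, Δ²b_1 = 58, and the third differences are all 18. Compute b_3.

Build the table forward from the leading diagonal:
Third differences: 18  18  18
Second differences: 58  76  94
First differences: 69  127  203
b: 30  99  226

226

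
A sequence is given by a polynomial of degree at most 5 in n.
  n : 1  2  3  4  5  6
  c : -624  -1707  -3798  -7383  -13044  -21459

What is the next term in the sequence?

-33402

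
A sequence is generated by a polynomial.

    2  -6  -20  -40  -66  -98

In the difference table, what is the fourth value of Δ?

-26

First differences: -8, -14, -20, -26, -32
Second differences: -6, -6, -6, -6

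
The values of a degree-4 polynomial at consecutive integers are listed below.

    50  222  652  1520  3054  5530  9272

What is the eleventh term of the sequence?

45060

First differences: 172  430  868  1534  2476  3742
Second differences: 258  438  666  942  1266
Third differences: 180  228  276  324
Fourth differences: 48  48  48
The fourth differences are constant (48).
324 + 48 = 372;  1266 + 372 = 1638;  3742 + 1638 = 5380;  9272 + 5380 = 14652
372 + 48 = 420;  1638 + 420 = 2058;  5380 + 2058 = 7438;  14652 + 7438 = 22090
420 + 48 = 468;  2058 + 468 = 2526;  7438 + 2526 = 9964;  22090 + 9964 = 32054
468 + 48 = 516;  2526 + 516 = 3042;  9964 + 3042 = 13006;  32054 + 13006 = 45060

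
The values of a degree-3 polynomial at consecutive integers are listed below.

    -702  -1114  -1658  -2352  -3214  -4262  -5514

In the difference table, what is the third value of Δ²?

-168

Δ: -412, -544, -694, -862, -1048, -1252
Δ²: -132, -150, -168, -186, -204
Δ³: -18, -18, -18, -18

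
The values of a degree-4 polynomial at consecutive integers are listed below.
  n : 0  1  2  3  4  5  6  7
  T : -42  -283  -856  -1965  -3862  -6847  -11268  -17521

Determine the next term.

-26050

D1: -241, -573, -1109, -1897, -2985, -4421, -6253
D2: -332, -536, -788, -1088, -1436, -1832
D3: -204, -252, -300, -348, -396
D4: -48, -48, -48, -48
The fourth differences are constant (-48).
-396 − 48 = -444;  -1832 − 444 = -2276;  -6253 − 2276 = -8529;  -17521 − 8529 = -26050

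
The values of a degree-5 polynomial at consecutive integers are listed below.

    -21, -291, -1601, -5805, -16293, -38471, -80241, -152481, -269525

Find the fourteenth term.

Δ: -270 , -1310 , -4204 , -10488 , -22178 , -41770 , -72240 , -117044
Δ²: -1040 , -2894 , -6284 , -11690 , -19592 , -30470 , -44804
Δ³: -1854 , -3390 , -5406 , -7902 , -10878 , -14334
Δ⁴: -1536 , -2016 , -2496 , -2976 , -3456
Δ⁵: -480 , -480 , -480 , -480
Fifth differences constant at -480.
-3456 − 480 = -3936;  -14334 − 3936 = -18270;  -44804 − 18270 = -63074;  -117044 − 63074 = -180118;  -269525 − 180118 = -449643
-3936 − 480 = -4416;  -18270 − 4416 = -22686;  -63074 − 22686 = -85760;  -180118 − 85760 = -265878;  -449643 − 265878 = -715521
-4416 − 480 = -4896;  -22686 − 4896 = -27582;  -85760 − 27582 = -113342;  -265878 − 113342 = -379220;  -715521 − 379220 = -1094741
-4896 − 480 = -5376;  -27582 − 5376 = -32958;  -113342 − 32958 = -146300;  -379220 − 146300 = -525520;  -1094741 − 525520 = -1620261
-5376 − 480 = -5856;  -32958 − 5856 = -38814;  -146300 − 38814 = -185114;  -525520 − 185114 = -710634;  -1620261 − 710634 = -2330895

-2330895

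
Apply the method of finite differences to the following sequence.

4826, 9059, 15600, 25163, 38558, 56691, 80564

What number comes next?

111275

D1: 4233, 6541, 9563, 13395, 18133, 23873
D2: 2308, 3022, 3832, 4738, 5740
D3: 714, 810, 906, 1002
D4: 96, 96, 96
Fourth differences constant at 96.
1002 + 96 = 1098;  5740 + 1098 = 6838;  23873 + 6838 = 30711;  80564 + 30711 = 111275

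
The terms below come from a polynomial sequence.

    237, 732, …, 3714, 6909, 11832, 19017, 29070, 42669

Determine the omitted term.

Using the last 6 terms:
D1: 3195  4923  7185  10053  13599
D2: 1728  2262  2868  3546
D3: 534  606  678
D4: 72  72
Constant fourth difference = 72.
Extend backward: 534 − 72 = 462;  1728 − 462 = 1266;  3195 − 1266 = 1929;  3714 − 1929 = 1785

1785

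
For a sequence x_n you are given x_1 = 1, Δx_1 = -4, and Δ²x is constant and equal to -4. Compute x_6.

Build the table forward from the leading diagonal:
Second differences: -4, -4, -4, -4, -4, -4
First differences: -4, -8, -12, -16, -20, -24
x: 1, -3, -11, -23, -39, -59

-59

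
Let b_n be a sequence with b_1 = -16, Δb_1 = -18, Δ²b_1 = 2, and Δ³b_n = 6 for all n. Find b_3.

-50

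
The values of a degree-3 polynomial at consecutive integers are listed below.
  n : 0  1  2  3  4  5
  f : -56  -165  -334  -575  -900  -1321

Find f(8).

-3280

-109, -169, -241, -325, -421
-60, -72, -84, -96
-12, -12, -12
Third differences constant at -12.
-96 − 12 = -108;  -421 − 108 = -529;  -1321 − 529 = -1850
-108 − 12 = -120;  -529 − 120 = -649;  -1850 − 649 = -2499
-120 − 12 = -132;  -649 − 132 = -781;  -2499 − 781 = -3280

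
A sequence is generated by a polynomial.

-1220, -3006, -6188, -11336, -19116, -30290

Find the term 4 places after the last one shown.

First differences: -1786, -3182, -5148, -7780, -11174
Second differences: -1396, -1966, -2632, -3394
Third differences: -570, -666, -762
Fourth differences: -96, -96
Constant fourth difference = -96, so extend:
-762 − 96 = -858;  -3394 − 858 = -4252;  -11174 − 4252 = -15426;  -30290 − 15426 = -45716
-858 − 96 = -954;  -4252 − 954 = -5206;  -15426 − 5206 = -20632;  -45716 − 20632 = -66348
-954 − 96 = -1050;  -5206 − 1050 = -6256;  -20632 − 6256 = -26888;  -66348 − 26888 = -93236
-1050 − 96 = -1146;  -6256 − 1146 = -7402;  -26888 − 7402 = -34290;  -93236 − 34290 = -127526

-127526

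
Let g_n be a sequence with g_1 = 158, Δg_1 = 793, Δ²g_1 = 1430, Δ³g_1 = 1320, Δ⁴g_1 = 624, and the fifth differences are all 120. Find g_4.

8147

Build the table forward from the leading diagonal:
Δ⁵: 120, 120, 120, 120
Δ⁴: 624, 744, 864, 984
Δ³: 1320, 1944, 2688, 3552
Δ²: 1430, 2750, 4694, 7382
Δ: 793, 2223, 4973, 9667
g: 158, 951, 3174, 8147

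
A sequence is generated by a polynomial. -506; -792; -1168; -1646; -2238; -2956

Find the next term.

-3812

First differences: -286  -376  -478  -592  -718
Second differences: -90  -102  -114  -126
Third differences: -12  -12  -12
Constant third difference = -12, so extend:
-126 − 12 = -138;  -718 − 138 = -856;  -2956 − 856 = -3812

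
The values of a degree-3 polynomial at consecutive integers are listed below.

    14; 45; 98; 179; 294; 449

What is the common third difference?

6

Δ: 31, 53, 81, 115, 155
Δ²: 22, 28, 34, 40
Δ³: 6, 6, 6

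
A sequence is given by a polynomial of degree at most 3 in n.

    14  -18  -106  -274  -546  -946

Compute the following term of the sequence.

-1498

First differences: -32 , -88 , -168 , -272 , -400
Second differences: -56 , -80 , -104 , -128
Third differences: -24 , -24 , -24
The third differences are constant (-24).
-128 − 24 = -152;  -400 − 152 = -552;  -946 − 552 = -1498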